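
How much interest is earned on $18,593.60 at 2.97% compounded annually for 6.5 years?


Compound interest earned = final amount − principal.
A = P(1 + r/n)^(nt) = $18,593.60 × (1 + 0.0297/1)^(1 × 6.5) = $22,489.67
Interest = A − P = $22,489.67 − $18,593.60 = $3,896.07

Interest = A - P = $3,896.07


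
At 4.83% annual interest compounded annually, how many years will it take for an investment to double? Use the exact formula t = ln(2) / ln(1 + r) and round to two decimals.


Doubling condition: (1 + r)^t = 2
Take ln of both sides: t × ln(1 + r) = ln(2)
t = ln(2) / ln(1 + r)
t = 0.693147 / 0.047170
t = 14.69

t = ln(2) / ln(1 + r) = 14.69 years


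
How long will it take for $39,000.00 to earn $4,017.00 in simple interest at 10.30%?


Rearrange the simple interest formula for t:
I = P × r × t  ⇒  t = I / (P × r)
t = $4,017.00 / ($39,000.00 × 0.103)
t = 1

t = I/(P×r) = 1 year


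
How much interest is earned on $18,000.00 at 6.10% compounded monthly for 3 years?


Compound interest earned = final amount − principal.
A = P(1 + r/n)^(nt) = $18,000.00 × (1 + 0.061/12)^(12 × 3) = $21,604.64
Interest = A − P = $21,604.64 − $18,000.00 = $3,604.64

Interest = A - P = $3,604.64


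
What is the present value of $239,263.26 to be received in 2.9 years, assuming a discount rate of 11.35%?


Present value formula: PV = FV / (1 + r)^t
PV = $239,263.26 / (1 + 0.1135)^2.9
PV = $239,263.26 / 1.3658457
PV = $175,175.91

PV = FV / (1 + r)^t = $175,175.91


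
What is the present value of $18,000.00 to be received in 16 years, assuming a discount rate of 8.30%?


Present value formula: PV = FV / (1 + r)^t
PV = $18,000.00 / (1 + 0.083)^16
PV = $18,000.00 / 3.581420
PV = $5,025.94

PV = FV / (1 + r)^t = $5,025.94


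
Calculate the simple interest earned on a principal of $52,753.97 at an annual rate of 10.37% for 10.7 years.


Simple interest formula: I = P × r × t
I = $52,753.97 × 0.1037 × 10.7
I = $58,535.28

I = P × r × t = $58,535.28


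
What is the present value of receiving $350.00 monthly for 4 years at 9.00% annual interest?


Present value of an ordinary annuity: PV = PMT × (1 − (1 + r)^(−n)) / r
Monthly rate r = 0.09/12 = 0.0075, n = 48
PV = $350.00 × (1 − (1 + 0.09/12)^(−48)) / (0.09/12)
PV = $350.00 × 40.184782
PV = $14,064.67

PV = PMT × (1-(1+r)^(-n))/r = $14,064.67


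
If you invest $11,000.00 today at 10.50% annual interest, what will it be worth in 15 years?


Future value formula: FV = PV × (1 + r)^t
FV = $11,000.00 × (1 + 0.105)^15
FV = $11,000.00 × 4.471304
FV = $49,184.34

FV = PV × (1 + r)^t = $49,184.34


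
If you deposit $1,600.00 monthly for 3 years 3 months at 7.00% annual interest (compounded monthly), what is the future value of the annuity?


Future value of an ordinary annuity: FV = PMT × ((1 + r)^n − 1) / r
Monthly rate r = 0.07/12 ≈ 0.00583333, n = 39
FV = $1,600.00 × ((1 + 0.07/12)^39 − 1) / (0.07/12)
FV = $1,600.00 × 43.650496
FV = $69,840.79

FV = PMT × ((1+r)^n - 1)/r = $69,840.79


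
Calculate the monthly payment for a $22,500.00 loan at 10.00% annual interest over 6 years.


Loan payment formula: PMT = PV × r / (1 − (1 + r)^(−n))
Monthly rate r = 0.1/12 ≈ 0.00833333, n = 72 months
Denominator: 1 − (1 + 0.1/12)^(−72) = 0.449822
PMT = $22,500.00 × (0.1/12) / 0.449822
PMT = $416.83 per month

PMT = PV × r / (1-(1+r)^(-n)) = $416.83/month


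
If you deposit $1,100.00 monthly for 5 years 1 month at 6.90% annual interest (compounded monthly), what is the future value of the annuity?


Future value of an ordinary annuity: FV = PMT × ((1 + r)^n − 1) / r
Monthly rate r = 0.069/12 = 0.00575, n = 61
FV = $1,100.00 × ((1 + 0.069/12)^61 − 1) / (0.069/12)
FV = $1,100.00 × 72.818497
FV = $80,100.35

FV = PMT × ((1+r)^n - 1)/r = $80,100.35


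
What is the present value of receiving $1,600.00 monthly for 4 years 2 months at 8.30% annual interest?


Present value of an ordinary annuity: PV = PMT × (1 − (1 + r)^(−n)) / r
Monthly rate r = 0.083/12 ≈ 0.00691667, n = 50
PV = $1,600.00 × (1 − (1 + 0.083/12)^(−50)) / (0.083/12)
PV = $1,600.00 × 42.148429
PV = $67,437.49

PV = PMT × (1-(1+r)^(-n))/r = $67,437.49


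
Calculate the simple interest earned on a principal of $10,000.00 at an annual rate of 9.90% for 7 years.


Simple interest formula: I = P × r × t
I = $10,000.00 × 0.099 × 7
I = $6,930.00

I = P × r × t = $6,930.00


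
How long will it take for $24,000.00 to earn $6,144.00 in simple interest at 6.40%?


Rearrange the simple interest formula for t:
I = P × r × t  ⇒  t = I / (P × r)
t = $6,144.00 / ($24,000.00 × 0.064)
t = 4

t = I/(P×r) = 4 years


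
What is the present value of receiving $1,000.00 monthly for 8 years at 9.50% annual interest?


Present value of an ordinary annuity: PV = PMT × (1 − (1 + r)^(−n)) / r
Monthly rate r = 0.095/12 ≈ 0.00791667, n = 96
PV = $1,000.00 × (1 − (1 + 0.095/12)^(−96)) / (0.095/12)
PV = $1,000.00 × 67.065090
PV = $67,065.09

PV = PMT × (1-(1+r)^(-n))/r = $67,065.09


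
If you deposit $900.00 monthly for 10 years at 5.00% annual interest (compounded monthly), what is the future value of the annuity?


Future value of an ordinary annuity: FV = PMT × ((1 + r)^n − 1) / r
Monthly rate r = 0.05/12 ≈ 0.00416667, n = 120
FV = $900.00 × ((1 + 0.05/12)^120 − 1) / (0.05/12)
FV = $900.00 × 155.282279
FV = $139,754.05

FV = PMT × ((1+r)^n - 1)/r = $139,754.05


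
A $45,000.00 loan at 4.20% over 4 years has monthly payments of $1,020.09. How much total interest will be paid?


Total paid over the life of the loan = PMT × n.
Total paid = $1,020.09 × 48 = $48,964.32
Total interest = total paid − principal = $48,964.32 − $45,000.00 = $3,964.32

Total interest = (PMT × n) - PV = $3,964.32


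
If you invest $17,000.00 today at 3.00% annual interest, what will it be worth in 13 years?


Future value formula: FV = PV × (1 + r)^t
FV = $17,000.00 × (1 + 0.03)^13
FV = $17,000.00 × 1.4685337
FV = $24,965.07

FV = PV × (1 + r)^t = $24,965.07


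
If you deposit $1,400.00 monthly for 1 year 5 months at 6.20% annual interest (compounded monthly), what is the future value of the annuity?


Future value of an ordinary annuity: FV = PMT × ((1 + r)^n − 1) / r
Monthly rate r = 0.062/12 ≈ 0.00516667, n = 17
FV = $1,400.00 × ((1 + 0.062/12)^17 − 1) / (0.062/12)
FV = $1,400.00 × 17.721152
FV = $24,809.61

FV = PMT × ((1+r)^n - 1)/r = $24,809.61


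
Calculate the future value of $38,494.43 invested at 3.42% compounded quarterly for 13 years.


Compound interest formula: A = P(1 + r/n)^(nt)
A = $38,494.43 × (1 + 0.0342/4)^(4 × 13)
Growth factor: (1 + 0.0342/4)^52 = 1.5569209
A = $38,494.43 × 1.5569209
A = $59,932.78

A = P(1 + r/n)^(nt) = $59,932.78


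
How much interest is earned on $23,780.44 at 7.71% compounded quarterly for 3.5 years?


Compound interest earned = final amount − principal.
A = P(1 + r/n)^(nt) = $23,780.44 × (1 + 0.0771/4)^(4 × 3.5) = $31,066.98
Interest = A − P = $31,066.98 − $23,780.44 = $7,286.54

Interest = A - P = $7,286.54


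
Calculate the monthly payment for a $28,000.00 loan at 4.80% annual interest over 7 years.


Loan payment formula: PMT = PV × r / (1 − (1 + r)^(−n))
Monthly rate r = 0.048/12 = 0.004, n = 84 months
Denominator: 1 − (1 + 0.048/12)^(−84) = 0.284898
PMT = $28,000.00 × (0.048/12) / 0.284898
PMT = $393.12 per month

PMT = PV × r / (1-(1+r)^(-n)) = $393.12/month


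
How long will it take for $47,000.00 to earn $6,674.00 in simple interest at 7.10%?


Rearrange the simple interest formula for t:
I = P × r × t  ⇒  t = I / (P × r)
t = $6,674.00 / ($47,000.00 × 0.071)
t = 2

t = I/(P×r) = 2 years


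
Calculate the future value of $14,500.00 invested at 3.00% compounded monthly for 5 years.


Compound interest formula: A = P(1 + r/n)^(nt)
A = $14,500.00 × (1 + 0.03/12)^(12 × 5)
Growth factor: (1 + 0.03/12)^60 = 1.1616168
A = $14,500.00 × 1.1616168
A = $16,843.44

A = P(1 + r/n)^(nt) = $16,843.44


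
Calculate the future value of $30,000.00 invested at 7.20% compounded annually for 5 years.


Compound interest formula: A = P(1 + r/n)^(nt)
A = $30,000.00 × (1 + 0.072/1)^(1 × 5)
Growth factor: (1 + 0.072/1)^5 = 1.4157088
A = $30,000.00 × 1.4157088
A = $42,471.26

A = P(1 + r/n)^(nt) = $42,471.26


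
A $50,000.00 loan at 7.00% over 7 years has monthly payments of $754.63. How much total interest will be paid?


Total paid over the life of the loan = PMT × n.
Total paid = $754.63 × 84 = $63,388.92
Total interest = total paid − principal = $63,388.92 − $50,000.00 = $13,388.92

Total interest = (PMT × n) - PV = $13,388.92


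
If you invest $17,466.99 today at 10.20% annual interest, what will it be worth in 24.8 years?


Future value formula: FV = PV × (1 + r)^t
FV = $17,466.99 × (1 + 0.102)^24.8
FV = $17,466.99 × 11.119968
FV = $194,232.37

FV = PV × (1 + r)^t = $194,232.37


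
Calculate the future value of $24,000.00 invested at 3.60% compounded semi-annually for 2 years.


Compound interest formula: A = P(1 + r/n)^(nt)
A = $24,000.00 × (1 + 0.036/2)^(2 × 2)
Growth factor: (1 + 0.036/2)^4 = 1.0739674
A = $24,000.00 × 1.0739674
A = $25,775.22

A = P(1 + r/n)^(nt) = $25,775.22


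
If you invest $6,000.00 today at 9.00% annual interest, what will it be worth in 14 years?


Future value formula: FV = PV × (1 + r)^t
FV = $6,000.00 × (1 + 0.09)^14
FV = $6,000.00 × 3.341727
FV = $20,050.36

FV = PV × (1 + r)^t = $20,050.36


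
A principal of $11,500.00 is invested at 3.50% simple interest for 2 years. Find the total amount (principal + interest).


Total amount formula: A = P(1 + rt) = P + P·r·t
Interest: I = P × r × t = $11,500.00 × 0.035 × 2 = $805.00
A = P + I = $11,500.00 + $805.00 = $12,305.00

A = P + I = P(1 + rt) = $12,305.00


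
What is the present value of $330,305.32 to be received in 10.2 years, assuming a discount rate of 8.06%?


Present value formula: PV = FV / (1 + r)^t
PV = $330,305.32 / (1 + 0.0806)^10.2
PV = $330,305.32 / 2.2048682
PV = $149,807.29

PV = FV / (1 + r)^t = $149,807.29


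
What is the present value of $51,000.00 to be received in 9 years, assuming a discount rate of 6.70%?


Present value formula: PV = FV / (1 + r)^t
PV = $51,000.00 / (1 + 0.067)^9
PV = $51,000.00 / 1.792585
PV = $28,450.53

PV = FV / (1 + r)^t = $28,450.53


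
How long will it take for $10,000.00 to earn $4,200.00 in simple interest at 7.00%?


Rearrange the simple interest formula for t:
I = P × r × t  ⇒  t = I / (P × r)
t = $4,200.00 / ($10,000.00 × 0.07)
t = 6

t = I/(P×r) = 6 years


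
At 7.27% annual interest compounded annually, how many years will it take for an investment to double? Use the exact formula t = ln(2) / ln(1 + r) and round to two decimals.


Doubling condition: (1 + r)^t = 2
Take ln of both sides: t × ln(1 + r) = ln(2)
t = ln(2) / ln(1 + r)
t = 0.693147 / 0.070179
t = 9.88

t = ln(2) / ln(1 + r) = 9.88 years


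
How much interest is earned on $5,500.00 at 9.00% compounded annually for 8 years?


Compound interest earned = final amount − principal.
A = P(1 + r/n)^(nt) = $5,500.00 × (1 + 0.09/1)^(1 × 8) = $10,959.09
Interest = A − P = $10,959.09 − $5,500.00 = $5,459.09

Interest = A - P = $5,459.09


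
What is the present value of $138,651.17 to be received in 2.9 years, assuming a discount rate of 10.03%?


Present value formula: PV = FV / (1 + r)^t
PV = $138,651.17 / (1 + 0.1003)^2.9
PV = $138,651.17 / 1.3194175
PV = $105,085.14

PV = FV / (1 + r)^t = $105,085.14


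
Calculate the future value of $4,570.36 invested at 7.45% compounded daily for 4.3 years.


Compound interest formula: A = P(1 + r/n)^(nt)
A = $4,570.36 × (1 + 0.0745/365)^(365 × 4.3)
Growth factor: (1 + 0.0745/365)^1569.5 = 1.377565
A = $4,570.36 × 1.377565
A = $6,295.97

A = P(1 + r/n)^(nt) = $6,295.97


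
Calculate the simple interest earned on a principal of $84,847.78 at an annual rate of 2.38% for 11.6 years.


Simple interest formula: I = P × r × t
I = $84,847.78 × 0.0238 × 11.6
I = $23,424.78

I = P × r × t = $23,424.78


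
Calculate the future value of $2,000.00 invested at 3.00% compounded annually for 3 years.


Compound interest formula: A = P(1 + r/n)^(nt)
A = $2,000.00 × (1 + 0.03/1)^(1 × 3)
Growth factor: (1 + 0.03/1)^3 = 1.092727
A = $2,000.00 × 1.092727
A = $2,185.45

A = P(1 + r/n)^(nt) = $2,185.45


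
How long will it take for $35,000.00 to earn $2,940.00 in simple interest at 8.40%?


Rearrange the simple interest formula for t:
I = P × r × t  ⇒  t = I / (P × r)
t = $2,940.00 / ($35,000.00 × 0.084)
t = 1

t = I/(P×r) = 1 year


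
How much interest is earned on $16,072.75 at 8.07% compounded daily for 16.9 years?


Compound interest earned = final amount − principal.
A = P(1 + r/n)^(nt) = $16,072.75 × (1 + 0.0807/365)^(365 × 16.9) = $62,853.37
Interest = A − P = $62,853.37 − $16,072.75 = $46,780.62

Interest = A - P = $46,780.62


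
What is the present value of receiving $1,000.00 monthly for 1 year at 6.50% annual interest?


Present value of an ordinary annuity: PV = PMT × (1 − (1 + r)^(−n)) / r
Monthly rate r = 0.065/12 ≈ 0.00541667, n = 12
PV = $1,000.00 × (1 − (1 + 0.065/12)^(−12)) / (0.065/12)
PV = $1,000.00 × 11.587967
PV = $11,587.97

PV = PMT × (1-(1+r)^(-n))/r = $11,587.97


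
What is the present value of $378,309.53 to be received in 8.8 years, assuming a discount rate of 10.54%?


Present value formula: PV = FV / (1 + r)^t
PV = $378,309.53 / (1 + 0.1054)^8.8
PV = $378,309.53 / 2.415301
PV = $156,630.39

PV = FV / (1 + r)^t = $156,630.39


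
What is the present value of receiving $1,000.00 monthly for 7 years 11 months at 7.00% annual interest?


Present value of an ordinary annuity: PV = PMT × (1 − (1 + r)^(−n)) / r
Monthly rate r = 0.07/12 ≈ 0.00583333, n = 95
PV = $1,000.00 × (1 − (1 + 0.07/12)^(−95)) / (0.07/12)
PV = $1,000.00 × 72.775430
PV = $72,775.43

PV = PMT × (1-(1+r)^(-n))/r = $72,775.43


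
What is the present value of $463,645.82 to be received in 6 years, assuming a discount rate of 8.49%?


Present value formula: PV = FV / (1 + r)^t
PV = $463,645.82 / (1 + 0.0849)^6
PV = $463,645.82 / 1.6305655
PV = $284,346.64

PV = FV / (1 + r)^t = $284,346.64


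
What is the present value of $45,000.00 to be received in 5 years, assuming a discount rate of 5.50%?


Present value formula: PV = FV / (1 + r)^t
PV = $45,000.00 / (1 + 0.055)^5
PV = $45,000.00 / 1.306960
PV = $34,431.05

PV = FV / (1 + r)^t = $34,431.05


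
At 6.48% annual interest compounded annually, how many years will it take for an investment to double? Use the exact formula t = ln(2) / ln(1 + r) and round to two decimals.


Doubling condition: (1 + r)^t = 2
Take ln of both sides: t × ln(1 + r) = ln(2)
t = ln(2) / ln(1 + r)
t = 0.693147 / 0.062787
t = 11.04

t = ln(2) / ln(1 + r) = 11.04 years


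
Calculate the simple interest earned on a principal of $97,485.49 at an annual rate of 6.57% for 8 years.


Simple interest formula: I = P × r × t
I = $97,485.49 × 0.0657 × 8
I = $51,238.37

I = P × r × t = $51,238.37


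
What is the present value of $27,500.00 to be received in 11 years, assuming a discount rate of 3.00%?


Present value formula: PV = FV / (1 + r)^t
PV = $27,500.00 / (1 + 0.03)^11
PV = $27,500.00 / 1.38423387
PV = $19,866.59

PV = FV / (1 + r)^t = $19,866.59


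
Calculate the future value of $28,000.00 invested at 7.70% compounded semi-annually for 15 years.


Compound interest formula: A = P(1 + r/n)^(nt)
A = $28,000.00 × (1 + 0.077/2)^(2 × 15)
Growth factor: (1 + 0.077/2)^30 = 3.105954
A = $28,000.00 × 3.105954
A = $86,966.71

A = P(1 + r/n)^(nt) = $86,966.71


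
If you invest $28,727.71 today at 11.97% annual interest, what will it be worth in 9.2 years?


Future value formula: FV = PV × (1 + r)^t
FV = $28,727.71 × (1 + 0.1197)^9.2
FV = $28,727.71 × 2.8296677
FV = $81,289.87

FV = PV × (1 + r)^t = $81,289.87


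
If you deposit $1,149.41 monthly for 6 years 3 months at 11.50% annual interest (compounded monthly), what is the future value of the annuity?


Future value of an ordinary annuity: FV = PMT × ((1 + r)^n − 1) / r
Monthly rate r = 0.115/12 ≈ 0.00958333, n = 75
FV = $1,149.41 × ((1 + 0.115/12)^75 − 1) / (0.115/12)
FV = $1,149.41 × 109.028551
FV = $125,318.51

FV = PMT × ((1+r)^n - 1)/r = $125,318.51


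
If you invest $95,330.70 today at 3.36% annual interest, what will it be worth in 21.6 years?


Future value formula: FV = PV × (1 + r)^t
FV = $95,330.70 × (1 + 0.0336)^21.6
FV = $95,330.70 × 2.0418038
FV = $194,646.59

FV = PV × (1 + r)^t = $194,646.59


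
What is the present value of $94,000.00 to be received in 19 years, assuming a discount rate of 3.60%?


Present value formula: PV = FV / (1 + r)^t
PV = $94,000.00 / (1 + 0.036)^19
PV = $94,000.00 / 1.958102
PV = $48,005.67

PV = FV / (1 + r)^t = $48,005.67


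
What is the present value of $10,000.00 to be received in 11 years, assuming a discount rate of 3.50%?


Present value formula: PV = FV / (1 + r)^t
PV = $10,000.00 / (1 + 0.035)^11
PV = $10,000.00 / 1.459970
PV = $6,849.46

PV = FV / (1 + r)^t = $6,849.46


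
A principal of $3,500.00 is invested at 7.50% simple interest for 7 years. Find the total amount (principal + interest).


Total amount formula: A = P(1 + rt) = P + P·r·t
Interest: I = P × r × t = $3,500.00 × 0.075 × 7 = $1,837.50
A = P + I = $3,500.00 + $1,837.50 = $5,337.50

A = P + I = P(1 + rt) = $5,337.50


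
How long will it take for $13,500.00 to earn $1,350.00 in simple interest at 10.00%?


Rearrange the simple interest formula for t:
I = P × r × t  ⇒  t = I / (P × r)
t = $1,350.00 / ($13,500.00 × 0.1)
t = 1

t = I/(P×r) = 1 year


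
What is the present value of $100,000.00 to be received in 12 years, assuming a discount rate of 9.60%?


Present value formula: PV = FV / (1 + r)^t
PV = $100,000.00 / (1 + 0.096)^12
PV = $100,000.00 / 3.004185
PV = $33,286.90

PV = FV / (1 + r)^t = $33,286.90


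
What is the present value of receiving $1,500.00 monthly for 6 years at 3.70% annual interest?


Present value of an ordinary annuity: PV = PMT × (1 − (1 + r)^(−n)) / r
Monthly rate r = 0.037/12 ≈ 0.00308333, n = 72
PV = $1,500.00 × (1 − (1 + 0.037/12)^(−72)) / (0.037/12)
PV = $1,500.00 × 64.479256
PV = $96,718.88

PV = PMT × (1-(1+r)^(-n))/r = $96,718.88


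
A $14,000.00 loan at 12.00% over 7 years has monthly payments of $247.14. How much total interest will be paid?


Total paid over the life of the loan = PMT × n.
Total paid = $247.14 × 84 = $20,759.76
Total interest = total paid − principal = $20,759.76 − $14,000.00 = $6,759.76

Total interest = (PMT × n) - PV = $6,759.76


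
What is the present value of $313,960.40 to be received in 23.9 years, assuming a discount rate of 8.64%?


Present value formula: PV = FV / (1 + r)^t
PV = $313,960.40 / (1 + 0.0864)^23.9
PV = $313,960.40 / 7.2469488
PV = $43,323.12

PV = FV / (1 + r)^t = $43,323.12


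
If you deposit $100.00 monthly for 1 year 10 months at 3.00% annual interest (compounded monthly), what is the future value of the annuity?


Future value of an ordinary annuity: FV = PMT × ((1 + r)^n − 1) / r
Monthly rate r = 0.03/12 = 0.0025, n = 22
FV = $100.00 × ((1 + 0.03/12)^22 − 1) / (0.03/12)
FV = $100.00 × 22.587240
FV = $2,258.72

FV = PMT × ((1+r)^n - 1)/r = $2,258.72


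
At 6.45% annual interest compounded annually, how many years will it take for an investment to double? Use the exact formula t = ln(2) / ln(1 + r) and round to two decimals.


Doubling condition: (1 + r)^t = 2
Take ln of both sides: t × ln(1 + r) = ln(2)
t = ln(2) / ln(1 + r)
t = 0.693147 / 0.062505
t = 11.09

t = ln(2) / ln(1 + r) = 11.09 years


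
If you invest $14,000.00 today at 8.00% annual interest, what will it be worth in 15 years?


Future value formula: FV = PV × (1 + r)^t
FV = $14,000.00 × (1 + 0.08)^15
FV = $14,000.00 × 3.172169
FV = $44,410.37

FV = PV × (1 + r)^t = $44,410.37


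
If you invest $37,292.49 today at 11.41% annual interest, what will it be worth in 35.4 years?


Future value formula: FV = PV × (1 + r)^t
FV = $37,292.49 × (1 + 0.1141)^35.4
FV = $37,292.49 × 45.8264028
FV = $1,708,980.67

FV = PV × (1 + r)^t = $1,708,980.67


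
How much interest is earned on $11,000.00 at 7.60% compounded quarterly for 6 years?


Compound interest earned = final amount − principal.
A = P(1 + r/n)^(nt) = $11,000.00 × (1 + 0.076/4)^(4 × 6) = $17,281.17
Interest = A − P = $17,281.17 − $11,000.00 = $6,281.17

Interest = A - P = $6,281.17


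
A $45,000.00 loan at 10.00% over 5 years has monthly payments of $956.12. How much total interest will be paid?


Total paid over the life of the loan = PMT × n.
Total paid = $956.12 × 60 = $57,367.20
Total interest = total paid − principal = $57,367.20 − $45,000.00 = $12,367.20

Total interest = (PMT × n) - PV = $12,367.20


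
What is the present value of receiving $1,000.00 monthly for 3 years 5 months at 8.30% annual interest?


Present value of an ordinary annuity: PV = PMT × (1 − (1 + r)^(−n)) / r
Monthly rate r = 0.083/12 ≈ 0.00691667, n = 41
PV = $1,000.00 × (1 − (1 + 0.083/12)^(−41)) / (0.083/12)
PV = $1,000.00 × 35.592882
PV = $35,592.88

PV = PMT × (1-(1+r)^(-n))/r = $35,592.88


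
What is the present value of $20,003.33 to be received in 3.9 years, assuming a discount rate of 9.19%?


Present value formula: PV = FV / (1 + r)^t
PV = $20,003.33 / (1 + 0.0919)^3.9
PV = $20,003.33 / 1.409007
PV = $14,196.76

PV = FV / (1 + r)^t = $14,196.76


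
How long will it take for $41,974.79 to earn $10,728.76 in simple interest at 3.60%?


Rearrange the simple interest formula for t:
I = P × r × t  ⇒  t = I / (P × r)
t = $10,728.76 / ($41,974.79 × 0.036)
t = 7.1

t = I/(P×r) = 7.1 years


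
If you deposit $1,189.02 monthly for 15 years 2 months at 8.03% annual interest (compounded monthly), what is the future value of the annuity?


Future value of an ordinary annuity: FV = PMT × ((1 + r)^n − 1) / r
Monthly rate r = 0.0803/12 ≈ 0.00669167, n = 182
FV = $1,189.02 × ((1 + 0.0803/12)^182 − 1) / (0.0803/12)
FV = $1,189.02 × 353.625151
FV = $420,467.38

FV = PMT × ((1+r)^n - 1)/r = $420,467.38


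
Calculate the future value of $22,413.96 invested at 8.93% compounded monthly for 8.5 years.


Compound interest formula: A = P(1 + r/n)^(nt)
A = $22,413.96 × (1 + 0.0893/12)^(12 × 8.5)
Growth factor: (1 + 0.0893/12)^102 = 2.1302506
A = $22,413.96 × 2.1302506
A = $47,747.35

A = P(1 + r/n)^(nt) = $47,747.35


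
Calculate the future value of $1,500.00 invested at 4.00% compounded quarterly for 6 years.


Compound interest formula: A = P(1 + r/n)^(nt)
A = $1,500.00 × (1 + 0.04/4)^(4 × 6)
Growth factor: (1 + 0.04/4)^24 = 1.269735
A = $1,500.00 × 1.269735
A = $1,904.60

A = P(1 + r/n)^(nt) = $1,904.60


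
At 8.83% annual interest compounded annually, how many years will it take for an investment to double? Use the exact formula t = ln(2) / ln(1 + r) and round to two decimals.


Doubling condition: (1 + r)^t = 2
Take ln of both sides: t × ln(1 + r) = ln(2)
t = ln(2) / ln(1 + r)
t = 0.693147 / 0.084617
t = 8.19

t = ln(2) / ln(1 + r) = 8.19 years


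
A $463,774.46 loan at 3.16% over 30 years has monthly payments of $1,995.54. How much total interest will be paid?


Total paid over the life of the loan = PMT × n.
Total paid = $1,995.54 × 360 = $718,394.40
Total interest = total paid − principal = $718,394.40 − $463,774.46 = $254,619.94

Total interest = (PMT × n) - PV = $254,619.94


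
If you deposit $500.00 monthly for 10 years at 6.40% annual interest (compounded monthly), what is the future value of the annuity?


Future value of an ordinary annuity: FV = PMT × ((1 + r)^n − 1) / r
Monthly rate r = 0.064/12 ≈ 0.00533333, n = 120
FV = $500.00 × ((1 + 0.064/12)^120 − 1) / (0.064/12)
FV = $500.00 × 167.485954
FV = $83,742.98

FV = PMT × ((1+r)^n - 1)/r = $83,742.98


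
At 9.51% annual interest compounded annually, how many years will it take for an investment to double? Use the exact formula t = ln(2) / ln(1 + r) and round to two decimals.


Doubling condition: (1 + r)^t = 2
Take ln of both sides: t × ln(1 + r) = ln(2)
t = ln(2) / ln(1 + r)
t = 0.693147 / 0.090846
t = 7.63

t = ln(2) / ln(1 + r) = 7.63 years


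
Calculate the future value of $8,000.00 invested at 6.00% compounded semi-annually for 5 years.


Compound interest formula: A = P(1 + r/n)^(nt)
A = $8,000.00 × (1 + 0.06/2)^(2 × 5)
Growth factor: (1 + 0.06/2)^10 = 1.343916
A = $8,000.00 × 1.343916
A = $10,751.33

A = P(1 + r/n)^(nt) = $10,751.33


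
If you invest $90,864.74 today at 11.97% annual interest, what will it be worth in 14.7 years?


Future value formula: FV = PV × (1 + r)^t
FV = $90,864.74 × (1 + 0.1197)^14.7
FV = $90,864.74 × 5.2698065
FV = $478,839.60

FV = PV × (1 + r)^t = $478,839.60


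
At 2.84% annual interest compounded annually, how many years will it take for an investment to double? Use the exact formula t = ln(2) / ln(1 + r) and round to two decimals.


Doubling condition: (1 + r)^t = 2
Take ln of both sides: t × ln(1 + r) = ln(2)
t = ln(2) / ln(1 + r)
t = 0.693147 / 0.028004
t = 24.75

t = ln(2) / ln(1 + r) = 24.75 years


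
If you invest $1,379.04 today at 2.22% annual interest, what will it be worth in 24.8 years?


Future value formula: FV = PV × (1 + r)^t
FV = $1,379.04 × (1 + 0.0222)^24.8
FV = $1,379.04 × 1.723811
FV = $2,377.20

FV = PV × (1 + r)^t = $2,377.20


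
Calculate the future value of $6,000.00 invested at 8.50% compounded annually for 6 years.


Compound interest formula: A = P(1 + r/n)^(nt)
A = $6,000.00 × (1 + 0.085/1)^(1 × 6)
Growth factor: (1 + 0.085/1)^6 = 1.631468
A = $6,000.00 × 1.631468
A = $9,788.81

A = P(1 + r/n)^(nt) = $9,788.81


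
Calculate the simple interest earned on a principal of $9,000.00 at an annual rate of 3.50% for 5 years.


Simple interest formula: I = P × r × t
I = $9,000.00 × 0.035 × 5
I = $1,575.00

I = P × r × t = $1,575.00


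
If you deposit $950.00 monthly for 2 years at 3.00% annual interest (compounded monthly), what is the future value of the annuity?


Future value of an ordinary annuity: FV = PMT × ((1 + r)^n − 1) / r
Monthly rate r = 0.03/12 = 0.0025, n = 24
FV = $950.00 × ((1 + 0.03/12)^24 − 1) / (0.03/12)
FV = $950.00 × 24.702818
FV = $23,467.68

FV = PMT × ((1+r)^n - 1)/r = $23,467.68


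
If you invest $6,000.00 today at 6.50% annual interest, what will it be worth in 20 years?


Future value formula: FV = PV × (1 + r)^t
FV = $6,000.00 × (1 + 0.065)^20
FV = $6,000.00 × 3.523645
FV = $21,141.87

FV = PV × (1 + r)^t = $21,141.87


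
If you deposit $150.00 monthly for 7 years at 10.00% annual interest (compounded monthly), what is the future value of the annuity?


Future value of an ordinary annuity: FV = PMT × ((1 + r)^n − 1) / r
Monthly rate r = 0.1/12 ≈ 0.00833333, n = 84
FV = $150.00 × ((1 + 0.1/12)^84 − 1) / (0.1/12)
FV = $150.00 × 120.950418
FV = $18,142.56

FV = PMT × ((1+r)^n - 1)/r = $18,142.56


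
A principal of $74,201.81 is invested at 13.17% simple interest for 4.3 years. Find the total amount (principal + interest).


Total amount formula: A = P(1 + rt) = P + P·r·t
Interest: I = P × r × t = $74,201.81 × 0.1317 × 4.3 = $42,021.23
A = P + I = $74,201.81 + $42,021.23 = $116,223.04

A = P + I = P(1 + rt) = $116,223.04


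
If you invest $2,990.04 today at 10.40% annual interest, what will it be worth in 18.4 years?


Future value formula: FV = PV × (1 + r)^t
FV = $2,990.04 × (1 + 0.104)^18.4
FV = $2,990.04 × 6.174915
FV = $18,463.24

FV = PV × (1 + r)^t = $18,463.24


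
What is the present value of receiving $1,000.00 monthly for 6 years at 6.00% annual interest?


Present value of an ordinary annuity: PV = PMT × (1 − (1 + r)^(−n)) / r
Monthly rate r = 0.06/12 = 0.005, n = 72
PV = $1,000.00 × (1 − (1 + 0.06/12)^(−72)) / (0.06/12)
PV = $1,000.00 × 60.339514
PV = $60,339.51

PV = PMT × (1-(1+r)^(-n))/r = $60,339.51


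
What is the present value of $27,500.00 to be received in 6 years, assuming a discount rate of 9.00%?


Present value formula: PV = FV / (1 + r)^t
PV = $27,500.00 / (1 + 0.09)^6
PV = $27,500.00 / 1.677100
PV = $16,397.35

PV = FV / (1 + r)^t = $16,397.35


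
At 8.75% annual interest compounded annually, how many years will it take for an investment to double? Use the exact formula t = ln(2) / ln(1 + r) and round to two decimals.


Doubling condition: (1 + r)^t = 2
Take ln of both sides: t × ln(1 + r) = ln(2)
t = ln(2) / ln(1 + r)
t = 0.693147 / 0.083881
t = 8.26

t = ln(2) / ln(1 + r) = 8.26 years


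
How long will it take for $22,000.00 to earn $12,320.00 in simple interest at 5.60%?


Rearrange the simple interest formula for t:
I = P × r × t  ⇒  t = I / (P × r)
t = $12,320.00 / ($22,000.00 × 0.056)
t = 10

t = I/(P×r) = 10 years


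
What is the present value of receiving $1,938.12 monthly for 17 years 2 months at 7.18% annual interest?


Present value of an ordinary annuity: PV = PMT × (1 − (1 + r)^(−n)) / r
Monthly rate r = 0.0718/12 ≈ 0.00598333, n = 206
PV = $1,938.12 × (1 − (1 + 0.0718/12)^(−206)) / (0.0718/12)
PV = $1,938.12 × 118.225727
PV = $229,135.65

PV = PMT × (1-(1+r)^(-n))/r = $229,135.65


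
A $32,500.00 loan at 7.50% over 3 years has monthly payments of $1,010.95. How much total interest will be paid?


Total paid over the life of the loan = PMT × n.
Total paid = $1,010.95 × 36 = $36,394.20
Total interest = total paid − principal = $36,394.20 − $32,500.00 = $3,894.20

Total interest = (PMT × n) - PV = $3,894.20


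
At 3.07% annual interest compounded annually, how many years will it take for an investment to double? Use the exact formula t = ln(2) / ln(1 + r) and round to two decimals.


Doubling condition: (1 + r)^t = 2
Take ln of both sides: t × ln(1 + r) = ln(2)
t = ln(2) / ln(1 + r)
t = 0.693147 / 0.030238
t = 22.92

t = ln(2) / ln(1 + r) = 22.92 years


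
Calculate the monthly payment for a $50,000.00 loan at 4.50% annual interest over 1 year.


Loan payment formula: PMT = PV × r / (1 − (1 + r)^(−n))
Monthly rate r = 0.045/12 = 0.00375, n = 12 months
Denominator: 1 − (1 + 0.045/12)^(−12) = 0.043922
PMT = $50,000.00 × (0.045/12) / 0.043922
PMT = $4,268.93 per month

PMT = PV × r / (1-(1+r)^(-n)) = $4,268.93/month


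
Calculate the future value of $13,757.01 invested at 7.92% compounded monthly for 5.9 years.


Compound interest formula: A = P(1 + r/n)^(nt)
A = $13,757.01 × (1 + 0.0792/12)^(12 × 5.9)
Growth factor: (1 + 0.0792/12)^70.8 = 1.593200
A = $13,757.01 × 1.593200
A = $21,917.67

A = P(1 + r/n)^(nt) = $21,917.67


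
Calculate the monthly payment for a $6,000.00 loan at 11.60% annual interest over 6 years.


Loan payment formula: PMT = PV × r / (1 − (1 + r)^(−n))
Monthly rate r = 0.116/12 ≈ 0.00966667, n = 72 months
Denominator: 1 − (1 + 0.116/12)^(−72) = 0.499755
PMT = $6,000.00 × (0.116/12) / 0.499755
PMT = $116.06 per month

PMT = PV × r / (1-(1+r)^(-n)) = $116.06/month


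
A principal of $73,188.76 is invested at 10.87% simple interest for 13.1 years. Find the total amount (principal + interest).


Total amount formula: A = P(1 + rt) = P + P·r·t
Interest: I = P × r × t = $73,188.76 × 0.1087 × 13.1 = $104,218.60
A = P + I = $73,188.76 + $104,218.60 = $177,407.36

A = P + I = P(1 + rt) = $177,407.36


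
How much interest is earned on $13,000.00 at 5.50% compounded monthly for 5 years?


Compound interest earned = final amount − principal.
A = P(1 + r/n)^(nt) = $13,000.00 × (1 + 0.055/12)^(12 × 5) = $17,104.15
Interest = A − P = $17,104.15 − $13,000.00 = $4,104.15

Interest = A - P = $4,104.15


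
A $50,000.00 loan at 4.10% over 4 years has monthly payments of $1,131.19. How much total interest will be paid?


Total paid over the life of the loan = PMT × n.
Total paid = $1,131.19 × 48 = $54,297.12
Total interest = total paid − principal = $54,297.12 − $50,000.00 = $4,297.12

Total interest = (PMT × n) - PV = $4,297.12


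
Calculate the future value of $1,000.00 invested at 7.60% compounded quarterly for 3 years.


Compound interest formula: A = P(1 + r/n)^(nt)
A = $1,000.00 × (1 + 0.076/4)^(4 × 3)
Growth factor: (1 + 0.076/4)^12 = 1.253401
A = $1,000.00 × 1.253401
A = $1,253.40

A = P(1 + r/n)^(nt) = $1,253.40


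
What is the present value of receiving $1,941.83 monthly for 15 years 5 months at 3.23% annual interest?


Present value of an ordinary annuity: PV = PMT × (1 − (1 + r)^(−n)) / r
Monthly rate r = 0.0323/12 ≈ 0.00269167, n = 185
PV = $1,941.83 × (1 − (1 + 0.0323/12)^(−185)) / (0.0323/12)
PV = $1,941.83 × 145.568926
PV = $282,670.11

PV = PMT × (1-(1+r)^(-n))/r = $282,670.11


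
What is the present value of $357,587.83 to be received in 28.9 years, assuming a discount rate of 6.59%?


Present value formula: PV = FV / (1 + r)^t
PV = $357,587.83 / (1 + 0.0659)^28.9
PV = $357,587.83 / 6.324202
PV = $56,542.76

PV = FV / (1 + r)^t = $56,542.76


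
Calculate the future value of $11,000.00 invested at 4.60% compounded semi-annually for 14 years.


Compound interest formula: A = P(1 + r/n)^(nt)
A = $11,000.00 × (1 + 0.046/2)^(2 × 14)
Growth factor: (1 + 0.046/2)^28 = 1.8902435
A = $11,000.00 × 1.8902435
A = $20,792.68

A = P(1 + r/n)^(nt) = $20,792.68


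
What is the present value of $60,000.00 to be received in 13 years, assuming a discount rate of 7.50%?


Present value formula: PV = FV / (1 + r)^t
PV = $60,000.00 / (1 + 0.075)^13
PV = $60,000.00 / 2.560413
PV = $23,433.72

PV = FV / (1 + r)^t = $23,433.72


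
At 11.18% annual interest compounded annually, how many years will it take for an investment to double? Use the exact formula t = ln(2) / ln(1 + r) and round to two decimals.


Doubling condition: (1 + r)^t = 2
Take ln of both sides: t × ln(1 + r) = ln(2)
t = ln(2) / ln(1 + r)
t = 0.693147 / 0.105980
t = 6.54

t = ln(2) / ln(1 + r) = 6.54 years


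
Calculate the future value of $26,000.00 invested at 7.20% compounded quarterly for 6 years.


Compound interest formula: A = P(1 + r/n)^(nt)
A = $26,000.00 × (1 + 0.072/4)^(4 × 6)
Growth factor: (1 + 0.072/4)^24 = 1.5344286
A = $26,000.00 × 1.5344286
A = $39,895.14

A = P(1 + r/n)^(nt) = $39,895.14


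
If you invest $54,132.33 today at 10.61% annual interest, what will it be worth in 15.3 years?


Future value formula: FV = PV × (1 + r)^t
FV = $54,132.33 × (1 + 0.1061)^15.3
FV = $54,132.33 × 4.6779352
FV = $253,227.53

FV = PV × (1 + r)^t = $253,227.53


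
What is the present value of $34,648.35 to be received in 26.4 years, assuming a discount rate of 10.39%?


Present value formula: PV = FV / (1 + r)^t
PV = $34,648.35 / (1 + 0.1039)^26.4
PV = $34,648.35 / 13.593928
PV = $2,548.81

PV = FV / (1 + r)^t = $2,548.81


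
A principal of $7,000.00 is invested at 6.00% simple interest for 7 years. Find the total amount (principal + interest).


Total amount formula: A = P(1 + rt) = P + P·r·t
Interest: I = P × r × t = $7,000.00 × 0.06 × 7 = $2,940.00
A = P + I = $7,000.00 + $2,940.00 = $9,940.00

A = P + I = P(1 + rt) = $9,940.00


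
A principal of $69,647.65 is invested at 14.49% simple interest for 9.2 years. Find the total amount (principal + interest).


Total amount formula: A = P(1 + rt) = P + P·r·t
Interest: I = P × r × t = $69,647.65 × 0.1449 × 9.2 = $92,845.89
A = P + I = $69,647.65 + $92,845.89 = $162,493.54

A = P + I = P(1 + rt) = $162,493.54


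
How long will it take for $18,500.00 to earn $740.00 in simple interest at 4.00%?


Rearrange the simple interest formula for t:
I = P × r × t  ⇒  t = I / (P × r)
t = $740.00 / ($18,500.00 × 0.04)
t = 1

t = I/(P×r) = 1 year


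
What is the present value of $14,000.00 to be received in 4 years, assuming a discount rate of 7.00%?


Present value formula: PV = FV / (1 + r)^t
PV = $14,000.00 / (1 + 0.07)^4
PV = $14,000.00 / 1.310796
PV = $10,680.53

PV = FV / (1 + r)^t = $10,680.53


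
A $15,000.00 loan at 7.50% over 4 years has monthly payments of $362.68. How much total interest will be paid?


Total paid over the life of the loan = PMT × n.
Total paid = $362.68 × 48 = $17,408.64
Total interest = total paid − principal = $17,408.64 − $15,000.00 = $2,408.64

Total interest = (PMT × n) - PV = $2,408.64


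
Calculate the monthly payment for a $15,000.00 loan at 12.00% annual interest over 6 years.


Loan payment formula: PMT = PV × r / (1 − (1 + r)^(−n))
Monthly rate r = 0.12/12 = 0.01, n = 72 months
Denominator: 1 − (1 + 0.12/12)^(−72) = 0.511504
PMT = $15,000.00 × (0.12/12) / 0.511504
PMT = $293.25 per month

PMT = PV × r / (1-(1+r)^(-n)) = $293.25/month


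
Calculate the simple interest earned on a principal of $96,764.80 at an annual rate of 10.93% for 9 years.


Simple interest formula: I = P × r × t
I = $96,764.80 × 0.1093 × 9
I = $95,187.53

I = P × r × t = $95,187.53


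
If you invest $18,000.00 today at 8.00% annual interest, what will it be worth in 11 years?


Future value formula: FV = PV × (1 + r)^t
FV = $18,000.00 × (1 + 0.08)^11
FV = $18,000.00 × 2.331639
FV = $41,969.50

FV = PV × (1 + r)^t = $41,969.50


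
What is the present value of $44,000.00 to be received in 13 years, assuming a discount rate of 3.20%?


Present value formula: PV = FV / (1 + r)^t
PV = $44,000.00 / (1 + 0.032)^13
PV = $44,000.00 / 1.5060385
PV = $29,215.72

PV = FV / (1 + r)^t = $29,215.72


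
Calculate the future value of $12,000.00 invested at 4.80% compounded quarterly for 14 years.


Compound interest formula: A = P(1 + r/n)^(nt)
A = $12,000.00 × (1 + 0.048/4)^(4 × 14)
Growth factor: (1 + 0.048/4)^56 = 1.9503327
A = $12,000.00 × 1.9503327
A = $23,403.99

A = P(1 + r/n)^(nt) = $23,403.99


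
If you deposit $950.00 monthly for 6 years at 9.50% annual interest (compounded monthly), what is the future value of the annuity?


Future value of an ordinary annuity: FV = PMT × ((1 + r)^n − 1) / r
Monthly rate r = 0.095/12 ≈ 0.00791667, n = 72
FV = $950.00 × ((1 + 0.095/12)^72 − 1) / (0.095/12)
FV = $950.00 × 96.543509
FV = $91,716.33

FV = PMT × ((1+r)^n - 1)/r = $91,716.33


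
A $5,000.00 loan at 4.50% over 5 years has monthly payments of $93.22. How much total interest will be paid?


Total paid over the life of the loan = PMT × n.
Total paid = $93.22 × 60 = $5,593.20
Total interest = total paid − principal = $5,593.20 − $5,000.00 = $593.20

Total interest = (PMT × n) - PV = $593.20


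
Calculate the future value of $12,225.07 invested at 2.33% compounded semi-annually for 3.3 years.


Compound interest formula: A = P(1 + r/n)^(nt)
A = $12,225.07 × (1 + 0.0233/2)^(2 × 3.3)
Growth factor: (1 + 0.0233/2)^6.6 = 1.079443
A = $12,225.07 × 1.079443
A = $13,196.27

A = P(1 + r/n)^(nt) = $13,196.27


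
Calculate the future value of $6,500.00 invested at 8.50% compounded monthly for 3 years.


Compound interest formula: A = P(1 + r/n)^(nt)
A = $6,500.00 × (1 + 0.085/12)^(12 × 3)
Growth factor: (1 + 0.085/12)^36 = 1.289302
A = $6,500.00 × 1.289302
A = $8,380.46

A = P(1 + r/n)^(nt) = $8,380.46


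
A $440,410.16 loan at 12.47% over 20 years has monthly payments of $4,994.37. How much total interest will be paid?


Total paid over the life of the loan = PMT × n.
Total paid = $4,994.37 × 240 = $1,198,648.80
Total interest = total paid − principal = $1,198,648.80 − $440,410.16 = $758,238.64

Total interest = (PMT × n) - PV = $758,238.64


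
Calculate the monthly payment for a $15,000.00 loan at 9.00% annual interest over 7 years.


Loan payment formula: PMT = PV × r / (1 − (1 + r)^(−n))
Monthly rate r = 0.09/12 = 0.0075, n = 84 months
Denominator: 1 − (1 + 0.09/12)^(−84) = 0.466155
PMT = $15,000.00 × (0.09/12) / 0.466155
PMT = $241.34 per month

PMT = PV × r / (1-(1+r)^(-n)) = $241.34/month
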